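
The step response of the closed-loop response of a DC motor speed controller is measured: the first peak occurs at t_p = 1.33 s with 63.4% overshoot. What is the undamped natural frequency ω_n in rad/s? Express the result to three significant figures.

The overshoot fixes ζ = −ln(OS)/√(π²+ln²(OS)) = 0.144.
From t_p = π/ω_d, ω_d = π/1.33 = 2.36 rad/s, so ω_n = ω_d/√(1−ζ²) = 2.39 rad/s.

ω_n ≈ 2.39 rad/s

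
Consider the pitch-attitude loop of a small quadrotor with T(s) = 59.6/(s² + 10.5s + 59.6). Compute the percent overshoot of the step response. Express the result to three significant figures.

Matching coefficients with s² + 2ζω_n s + ω_n² gives ω_n² = 59.6 ⇒ ω_n = 7.72 rad/s, and ζ = 10.5/(2ω_n) = 0.680.
%OS = 100 e^{−πζ/√(1−ζ²)} with ζ = 0.680 gives 5.43%.

%OS ≈ 5.43%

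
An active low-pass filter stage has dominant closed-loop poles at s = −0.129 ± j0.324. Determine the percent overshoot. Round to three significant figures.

|pole| = ω_n = √(0.129² + 0.324²) = 0.349 rad/s; ζ = cos θ = σ/ω_n = 0.370.
%OS = 100 e^{−πζ/√(1−ζ²)} with ζ = 0.370 gives 28.6%.

%OS ≈ 28.6%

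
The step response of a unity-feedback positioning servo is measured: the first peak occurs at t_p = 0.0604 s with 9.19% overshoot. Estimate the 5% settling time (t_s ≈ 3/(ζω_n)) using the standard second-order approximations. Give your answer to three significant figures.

t_s ≈ 0.0759 s

The overshoot fixes ζ = −ln(OS)/√(π²+ln²(OS)) = 0.605.
t_p = π/ω_d ⇒ ω_d = 52.0 rad/s; then ω_n = ω_d/√(1−ζ²) = 65.3 rad/s.
t_s ≈ 3/(ζω_n) = 3/(0.605·65.3) = 0.0759 s.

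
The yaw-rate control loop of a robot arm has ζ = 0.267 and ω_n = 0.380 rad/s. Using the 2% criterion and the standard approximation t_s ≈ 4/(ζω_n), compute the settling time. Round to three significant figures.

t_s ≈ 4/(ζω_n) = 4/(0.267 × 0.380) = 39.4 s.

t_s ≈ 39.4 s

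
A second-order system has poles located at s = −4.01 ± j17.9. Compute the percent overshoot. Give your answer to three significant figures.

%OS ≈ 49.5%

|pole| = ω_n = √(4.01² + 17.9²) = 18.3 rad/s; ζ = cos θ = σ/ω_n = 0.219.
%OS = 100 e^{−πζ/√(1−ζ²)} with ζ = 0.219 gives 49.5%.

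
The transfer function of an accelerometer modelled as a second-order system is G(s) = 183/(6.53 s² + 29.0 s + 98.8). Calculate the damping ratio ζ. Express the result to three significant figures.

Dividing through by 6.53: denominator becomes s² + 4.441 s + 15.13.
So ω_n = √15.13 = 3.89 rad/s and ζ = 4.441/(2·3.89) = 0.571.

ζ ≈ 0.571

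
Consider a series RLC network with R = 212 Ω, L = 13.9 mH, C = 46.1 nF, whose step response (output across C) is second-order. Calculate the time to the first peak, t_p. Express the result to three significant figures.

t_p ≈ 0.0000811 s

For a series RLC circuit (capacitor voltage as output), ω_n = 1/√(LC) = 1/√(13.9 mH · 46.1 nF) = 39500 rad/s.
ζ = (R/2)·√(C/L) = (212/2)·√(46.1 nF/13.9 mH) = 0.193.
The damped frequency ω_d = ω_n√(1−ζ²) = 38800 rad/s. t_p = π/ω_d = 0.0000811 s.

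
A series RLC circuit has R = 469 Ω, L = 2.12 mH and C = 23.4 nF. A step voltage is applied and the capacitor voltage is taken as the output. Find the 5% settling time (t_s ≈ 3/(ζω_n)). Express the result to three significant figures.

For a series RLC circuit (capacitor voltage as output), ω_n = 1/√(LC) = 1/√(2.12 mH · 23.4 nF) = 142000 rad/s.
ζ = (R/2)·√(C/L) = (469/2)·√(23.4 nF/2.12 mH) = 0.779.
t_s ≈ 3/(ζω_n) = 0.0000271 s.

t_s ≈ 0.0000271 s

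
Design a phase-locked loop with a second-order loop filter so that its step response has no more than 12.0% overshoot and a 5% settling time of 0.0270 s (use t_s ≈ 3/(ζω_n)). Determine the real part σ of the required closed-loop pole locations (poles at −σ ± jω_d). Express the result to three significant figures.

The settling-time spec alone fixes σ = ζω_n = 3/t_s = 3/0.0270 = 111.
(Overshoot then fixes ζ = 0.559 and hence ω_d = σ·√(1−ζ²)/ζ = 165 rad/s.)

σ ≈ 111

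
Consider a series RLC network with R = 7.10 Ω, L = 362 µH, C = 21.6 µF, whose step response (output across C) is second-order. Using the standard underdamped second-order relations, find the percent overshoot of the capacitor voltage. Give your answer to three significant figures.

%OS ≈ 0.421%

For a series RLC circuit (capacitor voltage as output), ω_n = 1/√(LC) = 1/√(362 µH · 21.6 µF) = 11300 rad/s.
ζ = (R/2)·√(C/L) = (7.10/2)·√(21.6 µF/362 µH) = 0.867.
%OS = 100 e^{−πζ/√(1−ζ²)} with ζ = 0.867 gives 0.421%.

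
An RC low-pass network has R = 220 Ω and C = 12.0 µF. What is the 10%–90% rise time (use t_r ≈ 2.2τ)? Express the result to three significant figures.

t_r ≈ 0.00581 s

τ = RC = 220 × 12.0 µF = 0.00264 s.
t_r ≈ 2.2τ = 0.00581 s.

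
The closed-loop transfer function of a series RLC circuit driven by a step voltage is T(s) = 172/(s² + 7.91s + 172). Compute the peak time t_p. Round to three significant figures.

ω_n = √172 = 13.1 rad/s; ζ = 7.91/(2·13.1) = 0.302.
ω_d = 13.1·√(1 − 0.302²) = 12.5 rad/s. Then t_p = π/ω_d = 0.251 s.

t_p ≈ 0.251 s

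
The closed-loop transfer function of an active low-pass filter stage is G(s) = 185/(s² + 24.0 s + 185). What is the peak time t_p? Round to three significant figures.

Comparing the denominator to s² + 2ζω_n s + ω_n²: ω_n = √185 = 13.6 rad/s, and 2ζω_n = 24.0 so ζ = 24.0/(2·13.6) = 0.882.
ω_d = 13.6·√(1 − 0.882²) = 6.40 rad/s. Then t_p = π/ω_d = 0.491 s.

t_p ≈ 0.491 s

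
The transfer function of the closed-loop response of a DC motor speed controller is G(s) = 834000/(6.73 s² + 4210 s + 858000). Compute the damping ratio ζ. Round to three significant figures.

ζ ≈ 0.876

Dividing through by 6.73: denominator becomes s² + 625.6 s + 127500.
So ω_n = √127500 = 357 rad/s and ζ = 625.6/(2·357) = 0.876.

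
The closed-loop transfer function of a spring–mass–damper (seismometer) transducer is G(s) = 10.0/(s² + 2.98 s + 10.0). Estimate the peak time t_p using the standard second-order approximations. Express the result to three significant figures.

t_p ≈ 1.13 s

ω_n = √10.0 = 3.16 rad/s; ζ = 2.98/(2·3.16) = 0.471.
ω_d = ω_n√(1−ζ²) = 2.79 rad/s. Then t_p = π/ω_d = 1.13 s.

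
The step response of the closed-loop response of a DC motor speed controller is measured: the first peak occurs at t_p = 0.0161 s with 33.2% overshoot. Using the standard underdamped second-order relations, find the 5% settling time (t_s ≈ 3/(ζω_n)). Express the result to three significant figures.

t_s ≈ 0.0438 s

ζ from %OS: ζ = |ln 0.332|/√(π²+ln²0.332) = 0.331.
t_p = π/ω_d ⇒ ω_d = 195 rad/s; then ω_n = ω_d/√(1−ζ²) = 207 rad/s.
t_s ≈ 3/(ζω_n) = 3/(0.331·207) = 0.0438 s.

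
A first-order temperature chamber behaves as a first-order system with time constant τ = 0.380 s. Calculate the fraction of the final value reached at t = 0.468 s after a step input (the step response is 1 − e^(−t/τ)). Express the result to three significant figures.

y(t)/y_∞ = 1 − e^(−t/τ) = 1 − e^(−0.468/0.380) = 1 − e^(−1.23) = 0.708.

y/y_∞ ≈ 0.708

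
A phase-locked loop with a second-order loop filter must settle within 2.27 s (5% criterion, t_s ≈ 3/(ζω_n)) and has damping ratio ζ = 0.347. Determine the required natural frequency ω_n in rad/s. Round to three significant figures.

Rearranging t_s ≈ 3/(ζω_n) gives ω_n = 3/(ζ·t_s) = 3/(0.347 × 2.27) = 3.81 rad/s.

ω_n ≈ 3.81 rad/s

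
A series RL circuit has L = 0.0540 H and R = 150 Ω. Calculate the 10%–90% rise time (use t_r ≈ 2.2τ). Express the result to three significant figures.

τ = L/R = 0.0540/150 = 0.000360 s.
t_r ≈ 2.2τ = 0.000792 s.

t_r ≈ 0.000792 s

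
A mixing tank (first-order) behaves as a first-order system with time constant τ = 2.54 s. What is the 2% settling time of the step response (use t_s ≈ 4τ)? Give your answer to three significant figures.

t_s ≈ 4τ = 10.2 s.

t_s ≈ 10.2 s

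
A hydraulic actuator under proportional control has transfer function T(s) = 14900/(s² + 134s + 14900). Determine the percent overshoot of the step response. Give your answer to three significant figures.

ω_n = √14900 = 122 rad/s; ζ = 134/(2·122) = 0.549.
%OS = 100 e^{−πζ/√(1−ζ²)} with ζ = 0.549 gives 12.7%.

%OS ≈ 12.7%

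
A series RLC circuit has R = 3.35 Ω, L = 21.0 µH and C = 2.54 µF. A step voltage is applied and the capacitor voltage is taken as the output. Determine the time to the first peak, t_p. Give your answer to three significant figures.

For a series RLC circuit (capacitor voltage as output), ω_n = 1/√(LC) = 1/√(21.0 µH · 2.54 µF) = 137000 rad/s.
ζ = (R/2)·√(C/L) = (3.35/2)·√(2.54 µF/21.0 µH) = 0.583.
ω_d = 137000·√(1 − 0.583²) = 111000 rad/s. t_p = π/ω_d = 0.0000282 s.

t_p ≈ 0.0000282 s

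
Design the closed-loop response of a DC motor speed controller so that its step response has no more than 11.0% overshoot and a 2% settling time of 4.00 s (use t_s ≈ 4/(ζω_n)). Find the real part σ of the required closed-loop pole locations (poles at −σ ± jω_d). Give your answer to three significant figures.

The settling-time spec alone fixes σ = ζω_n = 4/t_s = 4/4.00 = 1.00.
(Overshoot then fixes ζ = 0.575 and hence ω_d = σ·√(1−ζ²)/ζ = 1.42 rad/s.)

σ ≈ 1.00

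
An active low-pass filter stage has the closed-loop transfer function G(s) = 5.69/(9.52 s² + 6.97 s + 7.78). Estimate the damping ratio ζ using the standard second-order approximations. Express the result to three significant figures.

Dividing through by 9.52: denominator becomes s² + 0.7321 s + 0.8172.
So ω_n = √0.8172 = 0.904 rad/s and ζ = 0.7321/(2·0.904) = 0.405.

ζ ≈ 0.405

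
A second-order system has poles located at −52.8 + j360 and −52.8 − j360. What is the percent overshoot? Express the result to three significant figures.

%OS ≈ 63.1%

The poles are at −σ ± jω_d with σ = 52.8 and ω_d = 360, so ω_n = √(σ²+ω_d²) = 364 rad/s and ζ = σ/ω_n = 0.145.
Overshoot: exp(−π·0.145/√(1−0.145²)) = 0.631, i.e. 63.1%.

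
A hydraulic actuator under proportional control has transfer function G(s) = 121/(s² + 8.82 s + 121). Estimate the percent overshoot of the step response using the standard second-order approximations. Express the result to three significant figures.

Comparing the denominator to s² + 2ζω_n s + ω_n²: ω_n = √121 = 11.0 rad/s, and 2ζω_n = 8.82 so ζ = 8.82/(2·11.0) = 0.401.
%OS = 100 e^{−πζ/√(1−ζ²)} with ζ = 0.401 gives 25.3%.

%OS ≈ 25.3%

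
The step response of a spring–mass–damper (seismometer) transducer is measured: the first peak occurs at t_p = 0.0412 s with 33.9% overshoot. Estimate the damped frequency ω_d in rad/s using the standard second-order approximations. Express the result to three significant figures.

t_p = π/ω_d, so ω_d = π/0.0412 = 76.3 rad/s.

ω_d ≈ 76.3 rad/s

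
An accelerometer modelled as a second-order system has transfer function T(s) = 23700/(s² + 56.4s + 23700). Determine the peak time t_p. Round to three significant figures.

t_p ≈ 0.0208 s

Comparing the denominator to s² + 2ζω_n s + ω_n²: ω_n = √23700 = 154 rad/s, and 2ζω_n = 56.4 so ζ = 56.4/(2·154) = 0.183.
The damped frequency ω_d = ω_n√(1−ζ²) = 151 rad/s. Then t_p = π/ω_d = 0.0208 s.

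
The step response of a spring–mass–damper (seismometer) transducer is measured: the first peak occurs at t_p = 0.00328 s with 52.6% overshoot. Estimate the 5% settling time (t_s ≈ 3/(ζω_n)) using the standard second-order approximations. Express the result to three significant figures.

t_s ≈ 0.0153 s

The overshoot fixes ζ = −ln(OS)/√(π²+ln²(OS)) = 0.200.
From t_p = π/ω_d, ω_d = π/0.00328 = 958 rad/s, so ω_n = ω_d/√(1−ζ²) = 978 rad/s.
t_s ≈ 3/(ζω_n) = 3/(0.200·978) = 0.0153 s.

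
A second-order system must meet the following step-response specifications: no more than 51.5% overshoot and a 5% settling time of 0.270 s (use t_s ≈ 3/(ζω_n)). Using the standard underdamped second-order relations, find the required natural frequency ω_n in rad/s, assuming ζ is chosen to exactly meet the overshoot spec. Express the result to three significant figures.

From %OS = 100·exp(−πζ/√(1−ζ²)), invert to get ζ = −ln(OS)/√(π² + ln²(OS)) with OS = 0.515.
−ln 0.515 = 0.6636, so ζ = 0.6636/√(π² + 0.4403) = 0.207.
Then ω_n = 3/(ζ t_s) = 3/(0.207 × 0.270) = 53.8 rad/s.

ω_n ≈ 53.8 rad/s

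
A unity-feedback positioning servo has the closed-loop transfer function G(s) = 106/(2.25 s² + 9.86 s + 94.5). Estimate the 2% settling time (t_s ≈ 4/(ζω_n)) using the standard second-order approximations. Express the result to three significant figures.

Dividing through by 2.25: denominator becomes s² + 4.382 s + 42.00.
So ω_n = √42.00 = 6.48 rad/s and ζ = 4.382/(2·6.48) = 0.338.
t_s ≈ 4/(ζω_n) = 1.83 s.

t_s ≈ 1.83 s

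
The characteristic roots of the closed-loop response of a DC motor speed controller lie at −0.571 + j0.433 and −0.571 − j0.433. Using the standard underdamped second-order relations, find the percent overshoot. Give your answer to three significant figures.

%OS ≈ 1.59%

The poles are at −σ ± jω_d with σ = 0.571 and ω_d = 0.433, so ω_n = √(σ²+ω_d²) = 0.717 rad/s and ζ = σ/ω_n = 0.797.
%OS = 100·exp(−πζ/√(1−ζ²)) = 1.59%.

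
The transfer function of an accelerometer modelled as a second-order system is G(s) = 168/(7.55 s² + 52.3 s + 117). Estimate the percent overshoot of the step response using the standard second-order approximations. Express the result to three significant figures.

Dividing through by 7.55: denominator becomes s² + 6.927 s + 15.50.
So ω_n = √15.50 = 3.94 rad/s and ζ = 6.927/(2·3.94) = 0.880.
Overshoot: exp(−π·0.880/√(1−0.880²)) = 0.00298, i.e. 0.298%.

%OS ≈ 0.298%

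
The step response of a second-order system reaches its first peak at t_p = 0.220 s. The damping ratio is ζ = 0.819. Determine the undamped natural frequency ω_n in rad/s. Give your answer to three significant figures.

ω_n ≈ 24.9 rad/s

Peak time t_p = π/ω_d, so ω_d = π/t_p = π/0.220 = 14.3 rad/s.
ω_n = ω_d/√(1−ζ²) = 14.3/√0.329 = 24.9 rad/s.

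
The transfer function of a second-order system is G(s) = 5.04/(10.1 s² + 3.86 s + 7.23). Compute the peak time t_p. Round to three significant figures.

t_p ≈ 3.81 s

Dividing through by 10.1: denominator becomes s² + 0.3822 s + 0.7158.
So ω_n = √0.7158 = 0.846 rad/s and ζ = 0.3822/(2·0.846) = 0.226.
ω_d = 0.846·√(1 − 0.226²) = 0.824 rad/s. t_p = π/ω_d = 3.81 s.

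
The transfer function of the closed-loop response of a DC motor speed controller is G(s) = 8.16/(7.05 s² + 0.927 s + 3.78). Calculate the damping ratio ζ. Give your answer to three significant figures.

ζ ≈ 0.0898

Dividing through by 7.05: denominator becomes s² + 0.1315 s + 0.5362.
So ω_n = √0.5362 = 0.732 rad/s and ζ = 0.1315/(2·0.732) = 0.0898.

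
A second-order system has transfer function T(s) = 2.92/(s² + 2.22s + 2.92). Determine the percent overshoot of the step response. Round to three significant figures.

ω_n = √2.92 = 1.71 rad/s; ζ = 2.22/(2·1.71) = 0.650.
%OS = 100·exp(−πζ/√(1−ζ²)) = 6.83%.

%OS ≈ 6.83%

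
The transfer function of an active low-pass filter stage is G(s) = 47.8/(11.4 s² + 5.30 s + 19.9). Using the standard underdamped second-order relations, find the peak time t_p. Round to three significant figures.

Dividing through by 11.4: denominator becomes s² + 0.4649 s + 1.746.
So ω_n = √1.746 = 1.32 rad/s and ζ = 0.4649/(2·1.32) = 0.176.
The damped frequency ω_d = ω_n√(1−ζ²) = 1.30 rad/s. t_p = π/ω_d = 2.42 s.

t_p ≈ 2.42 s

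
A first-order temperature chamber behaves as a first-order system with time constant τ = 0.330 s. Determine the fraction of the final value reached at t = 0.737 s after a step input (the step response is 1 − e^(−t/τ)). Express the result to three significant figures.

y/y_∞ ≈ 0.893

y(t)/y_∞ = 1 − e^(−t/τ) = 1 − e^(−0.737/0.330) = 1 − e^(−2.23) = 0.893.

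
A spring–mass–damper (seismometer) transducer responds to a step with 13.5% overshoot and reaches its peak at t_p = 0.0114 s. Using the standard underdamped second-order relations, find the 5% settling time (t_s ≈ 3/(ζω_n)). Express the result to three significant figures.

t_s ≈ 0.0171 s

ζ from %OS: ζ = |ln 0.135|/√(π²+ln²0.135) = 0.538.
From t_p = π/ω_d, ω_d = π/0.0114 = 276 rad/s, so ω_n = ω_d/√(1−ζ²) = 327 rad/s.
t_s ≈ 3/(ζω_n) = 3/(0.538·327) = 0.0171 s.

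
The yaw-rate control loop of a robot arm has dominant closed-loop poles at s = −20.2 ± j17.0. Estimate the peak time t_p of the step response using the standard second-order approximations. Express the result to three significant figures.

t_p = π/ω_d with ω_d = 17.0 (the imaginary part), so t_p = 0.185 s.

t_p ≈ 0.185 s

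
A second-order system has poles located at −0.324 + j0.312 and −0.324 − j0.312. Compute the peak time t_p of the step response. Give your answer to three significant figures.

t_p ≈ 10.1 s

t_p = π/ω_d with ω_d = 0.312 (the imaginary part), so t_p = 10.1 s.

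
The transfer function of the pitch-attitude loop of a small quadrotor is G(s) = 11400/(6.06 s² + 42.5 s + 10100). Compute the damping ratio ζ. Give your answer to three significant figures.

Dividing through by 6.06: denominator becomes s² + 7.013 s + 1667.
So ω_n = √1667 = 40.8 rad/s and ζ = 7.013/(2·40.8) = 0.0859.

ζ ≈ 0.0859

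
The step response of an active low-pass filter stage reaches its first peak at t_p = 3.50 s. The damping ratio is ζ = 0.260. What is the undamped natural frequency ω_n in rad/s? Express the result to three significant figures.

Peak time t_p = π/ω_d, so ω_d = π/t_p = π/3.50 = 0.898 rad/s.
ω_n = ω_d/√(1−ζ²) = 0.898/√0.932 = 0.930 rad/s.

ω_n ≈ 0.930 rad/s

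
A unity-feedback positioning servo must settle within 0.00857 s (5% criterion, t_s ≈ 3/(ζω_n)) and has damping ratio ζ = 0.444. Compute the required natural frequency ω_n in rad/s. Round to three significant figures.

Rearranging t_s ≈ 3/(ζω_n) gives ω_n = 3/(ζ·t_s) = 3/(0.444 × 0.00857) = 788 rad/s.

ω_n ≈ 788 rad/s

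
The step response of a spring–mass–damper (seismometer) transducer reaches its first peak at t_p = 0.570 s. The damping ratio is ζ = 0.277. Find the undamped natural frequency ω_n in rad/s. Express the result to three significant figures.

Peak time t_p = π/ω_d, so ω_d = π/t_p = π/0.570 = 5.51 rad/s.
ω_n = ω_d/√(1−ζ²) = 5.51/√0.923 = 5.74 rad/s.

ω_n ≈ 5.74 rad/s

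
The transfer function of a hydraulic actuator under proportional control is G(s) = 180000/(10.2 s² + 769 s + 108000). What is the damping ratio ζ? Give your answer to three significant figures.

Dividing through by 10.2: denominator becomes s² + 75.39 s + 10590.
So ω_n = √10590 = 103 rad/s and ζ = 75.39/(2·103) = 0.366.

ζ ≈ 0.366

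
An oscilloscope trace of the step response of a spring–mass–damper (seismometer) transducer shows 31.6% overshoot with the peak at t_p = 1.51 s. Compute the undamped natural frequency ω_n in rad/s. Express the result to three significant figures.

The overshoot fixes ζ = −ln(OS)/√(π²+ln²(OS)) = 0.344.
t_p = π/ω_d ⇒ ω_d = 2.08 rad/s; then ω_n = ω_d/√(1−ζ²) = 2.22 rad/s.

ω_n ≈ 2.22 rad/s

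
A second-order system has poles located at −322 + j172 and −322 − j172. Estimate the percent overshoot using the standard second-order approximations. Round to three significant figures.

With σ = 322, ω_d = 172: ω_n = √(σ²+ω_d²) = 365 rad/s, ζ = σ/ω_n = 0.882.
%OS = 100 e^{−πζ/√(1−ζ²)} with ζ = 0.882 gives 0.279%.

%OS ≈ 0.279%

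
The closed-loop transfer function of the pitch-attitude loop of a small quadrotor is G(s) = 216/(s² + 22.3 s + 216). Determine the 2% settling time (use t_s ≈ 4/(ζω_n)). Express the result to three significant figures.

ω_n = √216 = 14.7 rad/s; ζ = 22.3/(2·14.7) = 0.759.
t_s ≈ 4/(ζω_n) = 4/(0.759·14.7) = 0.359 s.

t_s ≈ 0.359 s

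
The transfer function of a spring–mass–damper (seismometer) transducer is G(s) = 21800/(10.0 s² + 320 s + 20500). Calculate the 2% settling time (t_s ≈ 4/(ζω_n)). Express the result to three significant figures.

Dividing through by 10.0: denominator becomes s² + 32.00 s + 2050.
So ω_n = √2050 = 45.3 rad/s and ζ = 32.00/(2·45.3) = 0.353.
t_s ≈ 4/(ζω_n) = 0.250 s.

t_s ≈ 0.250 s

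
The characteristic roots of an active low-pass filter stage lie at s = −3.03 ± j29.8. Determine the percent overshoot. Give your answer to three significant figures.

The poles are at −σ ± jω_d with σ = 3.03 and ω_d = 29.8, so ω_n = √(σ²+ω_d²) = 30.0 rad/s and ζ = σ/ω_n = 0.101.
Overshoot: exp(−π·0.101/√(1−0.101²)) = 0.727, i.e. 72.7%.

%OS ≈ 72.7%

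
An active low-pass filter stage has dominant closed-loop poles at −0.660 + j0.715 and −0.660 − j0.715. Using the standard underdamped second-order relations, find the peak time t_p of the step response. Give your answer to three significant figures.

t_p ≈ 4.39 s

t_p = π/ω_d with ω_d = 0.715 (the imaginary part), so t_p = 4.39 s.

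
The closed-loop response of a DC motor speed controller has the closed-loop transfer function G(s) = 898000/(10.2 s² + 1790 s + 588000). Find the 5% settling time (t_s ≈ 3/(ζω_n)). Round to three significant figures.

t_s ≈ 0.0342 s

Dividing through by 10.2: denominator becomes s² + 175.5 s + 57650.
So ω_n = √57650 = 240 rad/s and ζ = 175.5/(2·240) = 0.365.
t_s ≈ 3/(ζω_n) = 0.0342 s.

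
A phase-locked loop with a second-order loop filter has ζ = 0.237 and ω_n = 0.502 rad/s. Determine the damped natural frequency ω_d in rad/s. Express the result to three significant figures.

ω_d ≈ 0.488 rad/s

ω_d = ω_n√(1−ζ²) = 0.502·√0.944 = 0.488 rad/s.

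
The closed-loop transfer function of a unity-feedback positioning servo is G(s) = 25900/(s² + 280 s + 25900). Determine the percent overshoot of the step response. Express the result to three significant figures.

Comparing the denominator to s² + 2ζω_n s + ω_n²: ω_n = √25900 = 161 rad/s, and 2ζω_n = 280 so ζ = 280/(2·161) = 0.870.
Overshoot: exp(−π·0.870/√(1−0.870²)) = 0.00392, i.e. 0.392%.

%OS ≈ 0.392%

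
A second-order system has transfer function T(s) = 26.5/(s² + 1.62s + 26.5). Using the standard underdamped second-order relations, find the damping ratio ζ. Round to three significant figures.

Comparing the denominator to s² + 2ζω_n s + ω_n²: ω_n = √26.5 = 5.15 rad/s, and 2ζω_n = 1.62 so ζ = 1.62/(2·5.15) = 0.157.

ζ ≈ 0.157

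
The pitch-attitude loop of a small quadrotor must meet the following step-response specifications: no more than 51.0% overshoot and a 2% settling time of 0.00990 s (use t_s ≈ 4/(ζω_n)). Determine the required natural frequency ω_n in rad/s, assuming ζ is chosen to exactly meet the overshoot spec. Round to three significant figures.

ω_n ≈ 1930 rad/s

ζ = −ln(OS)/√(π² + (ln OS)²). With OS = 0.510, ln OS = −0.6733 and ζ = 0.6733/3.213 = 0.210.
Then ω_n = 4/(ζ t_s) = 4/(0.210 × 0.00990) = 1930 rad/s.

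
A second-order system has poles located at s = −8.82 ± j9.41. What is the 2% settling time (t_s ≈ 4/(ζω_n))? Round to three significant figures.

For poles at −σ ± jω_d, ζω_n = σ = 8.82, so t_s ≈ 4/σ = 0.454 s.

t_s ≈ 0.454 s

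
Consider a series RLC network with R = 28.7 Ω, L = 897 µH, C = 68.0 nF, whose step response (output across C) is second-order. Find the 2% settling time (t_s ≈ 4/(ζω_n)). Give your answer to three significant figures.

For a series RLC circuit (capacitor voltage as output), ω_n = 1/√(LC) = 1/√(897 µH · 68.0 nF) = 128000 rad/s.
ζ = (R/2)·√(C/L) = (28.7/2)·√(68.0 nF/897 µH) = 0.125.
t_s ≈ 4/(ζω_n) = 0.000250 s.

t_s ≈ 0.000250 s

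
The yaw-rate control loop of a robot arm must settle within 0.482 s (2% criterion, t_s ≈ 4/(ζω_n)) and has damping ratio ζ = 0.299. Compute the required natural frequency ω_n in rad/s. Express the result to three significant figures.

Rearranging t_s ≈ 4/(ζω_n) gives ω_n = 4/(ζ·t_s) = 4/(0.299 × 0.482) = 27.8 rad/s.

ω_n ≈ 27.8 rad/s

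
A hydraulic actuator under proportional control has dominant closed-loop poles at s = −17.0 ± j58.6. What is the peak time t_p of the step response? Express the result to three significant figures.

t_p ≈ 0.0536 s

t_p = π/ω_d with ω_d = 58.6 (the imaginary part), so t_p = 0.0536 s.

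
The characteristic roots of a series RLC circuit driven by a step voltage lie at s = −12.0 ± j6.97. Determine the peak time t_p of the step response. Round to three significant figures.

t_p ≈ 0.451 s

t_p = π/ω_d with ω_d = 6.97 (the imaginary part), so t_p = 0.451 s.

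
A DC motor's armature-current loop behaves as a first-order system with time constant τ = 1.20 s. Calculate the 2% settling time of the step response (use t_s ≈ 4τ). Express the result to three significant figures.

t_s ≈ 4τ = 4.80 s.

t_s ≈ 4.80 s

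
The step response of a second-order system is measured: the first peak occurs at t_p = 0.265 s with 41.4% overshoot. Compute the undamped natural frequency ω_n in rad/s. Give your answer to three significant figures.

ω_n ≈ 12.3 rad/s

The overshoot fixes ζ = −ln(OS)/√(π²+ln²(OS)) = 0.270.
From t_p = π/ω_d, ω_d = π/0.265 = 11.9 rad/s, so ω_n = ω_d/√(1−ζ²) = 12.3 rad/s.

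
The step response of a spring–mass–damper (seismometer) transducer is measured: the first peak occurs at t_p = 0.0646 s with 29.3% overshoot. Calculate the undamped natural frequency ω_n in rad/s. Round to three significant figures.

ω_n ≈ 52.2 rad/s

ζ from %OS: ζ = |ln 0.293|/√(π²+ln²0.293) = 0.364.
t_p = π/ω_d ⇒ ω_d = 48.6 rad/s; then ω_n = ω_d/√(1−ζ²) = 52.2 rad/s.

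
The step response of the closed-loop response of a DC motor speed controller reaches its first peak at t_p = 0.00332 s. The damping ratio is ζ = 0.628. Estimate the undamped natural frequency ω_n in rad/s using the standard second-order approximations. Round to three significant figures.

Peak time t_p = π/ω_d, so ω_d = π/t_p = π/0.00332 = 946 rad/s.
ω_n = ω_d/√(1−ζ²) = 946/√0.606 = 1220 rad/s.

ω_n ≈ 1220 rad/s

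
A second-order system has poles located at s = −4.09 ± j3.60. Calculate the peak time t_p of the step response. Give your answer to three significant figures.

t_p ≈ 0.873 s

t_p = π/ω_d with ω_d = 3.60 (the imaginary part), so t_p = 0.873 s.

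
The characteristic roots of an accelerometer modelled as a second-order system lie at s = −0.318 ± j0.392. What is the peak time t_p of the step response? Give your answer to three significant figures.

t_p = π/ω_d with ω_d = 0.392 (the imaginary part), so t_p = 8.01 s.

t_p ≈ 8.01 s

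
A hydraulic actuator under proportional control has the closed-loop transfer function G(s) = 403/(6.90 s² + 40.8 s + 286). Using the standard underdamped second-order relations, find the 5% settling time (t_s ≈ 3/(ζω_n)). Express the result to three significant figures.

Dividing through by 6.90: denominator becomes s² + 5.913 s + 41.45.
So ω_n = √41.45 = 6.44 rad/s and ζ = 5.913/(2·6.44) = 0.459.
t_s ≈ 3/(ζω_n) = 1.01 s.

t_s ≈ 1.01 s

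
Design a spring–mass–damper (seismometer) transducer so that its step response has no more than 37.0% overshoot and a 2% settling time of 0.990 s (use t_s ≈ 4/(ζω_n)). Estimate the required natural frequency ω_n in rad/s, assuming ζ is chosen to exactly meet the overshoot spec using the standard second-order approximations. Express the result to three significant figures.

Inverting the overshoot relation: ζ = |ln 0.370|/√(π² + ln²0.370) = 0.302.
Then ω_n = 4/(ζ t_s) = 4/(0.302 × 0.990) = 13.4 rad/s.

ω_n ≈ 13.4 rad/s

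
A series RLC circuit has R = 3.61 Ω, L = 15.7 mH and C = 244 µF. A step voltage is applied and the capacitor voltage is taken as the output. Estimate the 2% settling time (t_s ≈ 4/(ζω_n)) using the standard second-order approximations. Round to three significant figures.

t_s ≈ 0.0348 s

For a series RLC circuit (capacitor voltage as output), ω_n = 1/√(LC) = 1/√(15.7 mH · 244 µF) = 511 rad/s.
ζ = (R/2)·√(C/L) = (3.61/2)·√(244 µF/15.7 mH) = 0.225.
t_s ≈ 4/(ζω_n) = 0.0348 s.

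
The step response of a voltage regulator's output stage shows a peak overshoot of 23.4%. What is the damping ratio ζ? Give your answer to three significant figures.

Inverting the overshoot relation: ζ = |ln 0.234|/√(π² + ln²0.234) = 0.420.

ζ ≈ 0.420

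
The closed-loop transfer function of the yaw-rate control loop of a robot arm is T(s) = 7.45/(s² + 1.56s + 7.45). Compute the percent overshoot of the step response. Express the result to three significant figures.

Matching coefficients with s² + 2ζω_n s + ω_n² gives ω_n² = 7.45 ⇒ ω_n = 2.73 rad/s, and ζ = 1.56/(2ω_n) = 0.286.
%OS = 100·exp(−πζ/√(1−ζ²)) = 39.2%.

%OS ≈ 39.2%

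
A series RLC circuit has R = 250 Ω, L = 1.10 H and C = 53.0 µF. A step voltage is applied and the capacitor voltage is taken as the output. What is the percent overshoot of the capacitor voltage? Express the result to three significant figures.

For a series RLC circuit (capacitor voltage as output), ω_n = 1/√(LC) = 1/√(1.10 H · 53.0 µF) = 131 rad/s.
ζ = (R/2)·√(C/L) = (250/2)·√(53.0 µF/1.10 H) = 0.868.
%OS = 100·exp(−πζ/√(1−ζ²)) = 0.416%.

%OS ≈ 0.416%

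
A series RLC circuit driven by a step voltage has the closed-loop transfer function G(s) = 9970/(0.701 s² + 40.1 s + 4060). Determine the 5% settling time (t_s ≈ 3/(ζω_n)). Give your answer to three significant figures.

Dividing through by 0.701: denominator becomes s² + 57.20 s + 5792.
So ω_n = √5792 = 76.1 rad/s and ζ = 57.20/(2·76.1) = 0.376.
t_s ≈ 3/(ζω_n) = 0.105 s.

t_s ≈ 0.105 s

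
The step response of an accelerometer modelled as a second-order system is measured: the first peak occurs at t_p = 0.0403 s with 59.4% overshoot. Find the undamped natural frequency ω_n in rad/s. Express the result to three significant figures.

ω_n ≈ 79.0 rad/s

The overshoot fixes ζ = −ln(OS)/√(π²+ln²(OS)) = 0.164.
From t_p = π/ω_d, ω_d = π/0.0403 = 78.0 rad/s, so ω_n = ω_d/√(1−ζ²) = 79.0 rad/s.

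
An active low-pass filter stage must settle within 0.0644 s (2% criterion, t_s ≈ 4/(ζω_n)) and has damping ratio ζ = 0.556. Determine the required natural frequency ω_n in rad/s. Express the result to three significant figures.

Rearranging t_s ≈ 4/(ζω_n) gives ω_n = 4/(ζ·t_s) = 4/(0.556 × 0.0644) = 112 rad/s.

ω_n ≈ 112 rad/s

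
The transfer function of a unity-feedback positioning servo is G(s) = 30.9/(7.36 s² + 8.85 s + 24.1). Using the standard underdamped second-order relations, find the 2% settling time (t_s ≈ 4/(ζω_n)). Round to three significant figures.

Dividing through by 7.36: denominator becomes s² + 1.202 s + 3.274.
So ω_n = √3.274 = 1.81 rad/s and ζ = 1.202/(2·1.81) = 0.332.
t_s ≈ 4/(ζω_n) = 6.65 s.

t_s ≈ 6.65 s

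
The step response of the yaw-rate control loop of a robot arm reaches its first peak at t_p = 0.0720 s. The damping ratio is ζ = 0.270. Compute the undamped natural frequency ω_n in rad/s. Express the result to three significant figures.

ω_n ≈ 45.3 rad/s

Peak time t_p = π/ω_d, so ω_d = π/t_p = π/0.0720 = 43.6 rad/s.
ω_n = ω_d/√(1−ζ²) = 43.6/√0.927 = 45.3 rad/s.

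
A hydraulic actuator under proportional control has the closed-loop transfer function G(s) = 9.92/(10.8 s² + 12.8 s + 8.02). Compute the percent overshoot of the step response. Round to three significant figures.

%OS ≈ 5.10%

Dividing through by 10.8: denominator becomes s² + 1.185 s + 0.7426.
So ω_n = √0.7426 = 0.862 rad/s and ζ = 1.185/(2·0.862) = 0.688.
Overshoot: exp(−π·0.688/√(1−0.688²)) = 0.0510, i.e. 5.10%.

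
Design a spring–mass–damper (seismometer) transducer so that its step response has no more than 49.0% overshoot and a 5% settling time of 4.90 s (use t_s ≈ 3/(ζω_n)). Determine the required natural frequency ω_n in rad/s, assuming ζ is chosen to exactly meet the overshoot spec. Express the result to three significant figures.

From %OS = 100·exp(−πζ/√(1−ζ²)), invert to get ζ = −ln(OS)/√(π² + ln²(OS)) with OS = 0.490.
−ln 0.490 = 0.7133, so ζ = 0.7133/√(π² + 0.5089) = 0.221.
From t_s ≈ 3/(ζω_n): ω_n = 3/(ζ·t_s) = 3/(0.221·4.90) = 2.76 rad/s.

ω_n ≈ 2.76 rad/s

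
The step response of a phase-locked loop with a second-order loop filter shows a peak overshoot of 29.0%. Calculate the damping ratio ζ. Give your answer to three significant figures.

ζ ≈ 0.367

ζ = −ln(OS)/√(π² + (ln OS)²). With OS = 0.290, ln OS = −1.238 and ζ = 1.238/3.377 = 0.367.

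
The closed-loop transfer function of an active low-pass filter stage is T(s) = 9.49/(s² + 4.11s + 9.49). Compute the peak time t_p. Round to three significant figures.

t_p ≈ 1.37 s

ω_n = √9.49 = 3.08 rad/s; ζ = 4.11/(2·3.08) = 0.667.
ω_d = 3.08·√(1 − 0.667²) = 2.29 rad/s. Then t_p = π/ω_d = 1.37 s.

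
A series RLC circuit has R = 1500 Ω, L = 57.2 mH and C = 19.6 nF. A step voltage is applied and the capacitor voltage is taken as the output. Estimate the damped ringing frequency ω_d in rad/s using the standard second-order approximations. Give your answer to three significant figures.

ω_d ≈ 26800 rad/s

For a series RLC circuit (capacitor voltage as output), ω_n = 1/√(LC) = 1/√(57.2 mH · 19.6 nF) = 29900 rad/s.
ζ = (R/2)·√(C/L) = (1500/2)·√(19.6 nF/57.2 mH) = 0.439.
The damped frequency ω_d = ω_n√(1−ζ²) = 26800 rad/s.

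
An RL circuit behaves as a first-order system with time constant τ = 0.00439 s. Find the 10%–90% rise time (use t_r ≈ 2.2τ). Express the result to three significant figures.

t_r ≈ 0.00966 s

t_r ≈ 2.2τ = 0.00966 s.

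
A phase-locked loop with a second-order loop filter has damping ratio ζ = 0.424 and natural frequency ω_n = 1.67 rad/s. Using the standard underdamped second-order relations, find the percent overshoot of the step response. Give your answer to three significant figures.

For an underdamped second-order system, %OS = 100·exp(−πζ/√(1−ζ²)).
πζ/√(1−ζ²) = π·0.424/√(1−0.180) = 1.471, so %OS = 100·e^(−1.471) = 23.0%.

%OS ≈ 23.0%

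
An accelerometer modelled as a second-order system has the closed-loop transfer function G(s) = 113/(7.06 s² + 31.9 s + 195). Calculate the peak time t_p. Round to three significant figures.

t_p ≈ 0.662 s

Dividing through by 7.06: denominator becomes s² + 4.518 s + 27.62.
So ω_n = √27.62 = 5.26 rad/s and ζ = 4.518/(2·5.26) = 0.430.
ω_d = 5.26·√(1 − 0.430²) = 4.75 rad/s. t_p = π/ω_d = 0.662 s.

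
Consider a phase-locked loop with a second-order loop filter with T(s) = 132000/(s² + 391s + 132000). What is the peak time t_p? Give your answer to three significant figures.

ω_n = √132000 = 363 rad/s; ζ = 391/(2·363) = 0.538.
The damped frequency ω_d = ω_n√(1−ζ²) = 306 rad/s. Then t_p = π/ω_d = 0.0103 s.

t_p ≈ 0.0103 s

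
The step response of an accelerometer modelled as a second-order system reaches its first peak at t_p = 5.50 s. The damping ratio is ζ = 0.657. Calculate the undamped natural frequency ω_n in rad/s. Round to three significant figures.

Peak time t_p = π/ω_d, so ω_d = π/t_p = π/5.50 = 0.571 rad/s.
ω_n = ω_d/√(1−ζ²) = 0.571/√0.568 = 0.758 rad/s.

ω_n ≈ 0.758 rad/s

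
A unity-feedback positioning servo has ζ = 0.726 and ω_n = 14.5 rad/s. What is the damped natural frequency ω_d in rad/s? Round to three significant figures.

ω_d = ω_n√(1−ζ²) = 14.5·√0.473 = 9.97 rad/s.

ω_d ≈ 9.97 rad/s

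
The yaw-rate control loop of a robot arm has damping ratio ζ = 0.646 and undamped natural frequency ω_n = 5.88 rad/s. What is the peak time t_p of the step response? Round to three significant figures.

t_p ≈ 0.700 s

The damped frequency is ω_d = ω_n√(1−ζ²) = 5.88·√(1−0.417) = 4.49 rad/s.
Peak time t_p = π/ω_d = π/4.49 = 0.700 s.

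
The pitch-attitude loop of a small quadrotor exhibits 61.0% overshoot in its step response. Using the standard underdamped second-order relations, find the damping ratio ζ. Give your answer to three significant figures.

ζ ≈ 0.155

ζ = −ln(OS)/√(π² + (ln OS)²). With OS = 0.610, ln OS = −0.4943 and ζ = 0.4943/3.180 = 0.155.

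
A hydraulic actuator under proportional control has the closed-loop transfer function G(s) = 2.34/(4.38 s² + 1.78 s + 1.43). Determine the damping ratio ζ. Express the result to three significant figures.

Dividing through by 4.38: denominator becomes s² + 0.4064 s + 0.3265.
So ω_n = √0.3265 = 0.571 rad/s and ζ = 0.4064/(2·0.571) = 0.356.

ζ ≈ 0.356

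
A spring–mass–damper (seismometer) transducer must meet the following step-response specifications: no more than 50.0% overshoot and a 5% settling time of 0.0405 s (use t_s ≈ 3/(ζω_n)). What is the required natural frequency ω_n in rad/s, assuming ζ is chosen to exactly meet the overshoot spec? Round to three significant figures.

Inverting the overshoot relation: ζ = |ln 0.500|/√(π² + ln²0.500) = 0.215.
Then ω_n = 3/(ζ t_s) = 3/(0.215 × 0.0405) = 344 rad/s.

ω_n ≈ 344 rad/s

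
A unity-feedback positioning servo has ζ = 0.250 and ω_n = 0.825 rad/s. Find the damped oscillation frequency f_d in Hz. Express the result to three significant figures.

f_d ≈ 0.127 Hz

ω_d = ω_n√(1−ζ²) = 0.825·√0.938 = 0.799 rad/s.
f_d = ω_d/(2π) = 0.127 Hz.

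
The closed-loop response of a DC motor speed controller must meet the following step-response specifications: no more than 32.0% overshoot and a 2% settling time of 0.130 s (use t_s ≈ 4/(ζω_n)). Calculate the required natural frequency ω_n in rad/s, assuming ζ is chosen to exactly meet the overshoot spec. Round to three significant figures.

ω_n ≈ 90.2 rad/s

ζ = −ln(OS)/√(π² + (ln OS)²). With OS = 0.320, ln OS = −1.139 and ζ = 1.139/3.342 = 0.341.
From t_s ≈ 4/(ζω_n): ω_n = 4/(ζ·t_s) = 4/(0.341·0.130) = 90.2 rad/s.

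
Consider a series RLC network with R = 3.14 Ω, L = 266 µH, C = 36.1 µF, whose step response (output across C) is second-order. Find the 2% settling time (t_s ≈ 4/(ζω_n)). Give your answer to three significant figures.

For a series RLC circuit (capacitor voltage as output), ω_n = 1/√(LC) = 1/√(266 µH · 36.1 µF) = 10200 rad/s.
ζ = (R/2)·√(C/L) = (3.14/2)·√(36.1 µF/266 µH) = 0.578.
t_s ≈ 4/(ζω_n) = 0.000678 s.

t_s ≈ 0.000678 s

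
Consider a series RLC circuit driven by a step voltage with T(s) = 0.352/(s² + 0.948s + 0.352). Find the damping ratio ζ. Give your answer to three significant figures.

ζ ≈ 0.799

Comparing the denominator to s² + 2ζω_n s + ω_n²: ω_n = √0.352 = 0.593 rad/s, and 2ζω_n = 0.948 so ζ = 0.948/(2·0.593) = 0.799.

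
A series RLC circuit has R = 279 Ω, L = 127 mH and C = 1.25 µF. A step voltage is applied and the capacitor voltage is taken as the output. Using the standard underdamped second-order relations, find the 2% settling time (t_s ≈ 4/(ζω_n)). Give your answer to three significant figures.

t_s ≈ 0.00364 s

For a series RLC circuit (capacitor voltage as output), ω_n = 1/√(LC) = 1/√(127 mH · 1.25 µF) = 2510 rad/s.
ζ = (R/2)·√(C/L) = (279/2)·√(1.25 µF/127 mH) = 0.438.
t_s ≈ 4/(ζω_n) = 0.00364 s.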